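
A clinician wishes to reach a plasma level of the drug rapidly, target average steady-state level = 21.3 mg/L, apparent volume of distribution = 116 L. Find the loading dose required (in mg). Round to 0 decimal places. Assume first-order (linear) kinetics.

LD = Css × Vd = 21.3 × 116 = 2471 mg

2471 mg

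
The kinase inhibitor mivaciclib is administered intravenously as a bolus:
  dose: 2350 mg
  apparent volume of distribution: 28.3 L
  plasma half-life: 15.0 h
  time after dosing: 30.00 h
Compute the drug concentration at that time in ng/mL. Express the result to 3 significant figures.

C₀ = Dose / Vd = 2350 / 28.3 = 83.04 mg/L
k = ln2 / t½ = 0.693147 / 15.0 = 0.04621 h⁻¹
t / t½ = 30.00 / 15.0 = 2 half-lives
C = C₀ × (1/2)^2 = 83.04 × 0.2500 = 20.76 mg/L
Convert: 20.76 mg/L × 1000 = 20760 ng/mL

20800 ng/mL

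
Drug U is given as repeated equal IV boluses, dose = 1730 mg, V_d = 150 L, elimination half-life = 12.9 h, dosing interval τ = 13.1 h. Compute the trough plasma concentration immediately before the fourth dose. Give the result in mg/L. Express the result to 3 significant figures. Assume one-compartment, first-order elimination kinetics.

9.92 mg/L

C₀ per dose = Dose / Vd = 1730 / 150 = 11.53 mg/L
k = ln2 / t½ = 0.693147 / 12.9 = 0.05373 h⁻¹
Fraction remaining after one interval: r = e^(−kτ) = e^(−0.05373 × 13.1) = 0.4947
Before dose 4, 3 doses have been given (aged 1τ, 2τ, 3τ).
C_trough = C₀ × (r + r² + … + r^3) = C₀ × r(1−r^3)/(1−r)
        = 11.53 × 0.4947 × (1 − 0.1211) / (1 − 0.4947) = 9.921 mg/L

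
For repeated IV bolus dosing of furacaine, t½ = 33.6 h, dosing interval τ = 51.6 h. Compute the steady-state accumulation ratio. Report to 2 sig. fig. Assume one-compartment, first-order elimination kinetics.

1.5

k = ln2 / t½ = 0.693147 / 33.6 = 0.02063 h⁻¹
e^(−kτ) = e^(−0.02063 × 51.6) = 0.3449
Accumulation ratio R = 1 / (1 − e^(−kτ)) = 1 / (1 − 0.3449) = 1.526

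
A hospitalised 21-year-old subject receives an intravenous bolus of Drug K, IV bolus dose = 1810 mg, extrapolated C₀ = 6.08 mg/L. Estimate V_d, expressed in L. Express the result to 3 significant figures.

298 L

Vd = Dose / C₀ = 1810 / 6.08 = 297.7 L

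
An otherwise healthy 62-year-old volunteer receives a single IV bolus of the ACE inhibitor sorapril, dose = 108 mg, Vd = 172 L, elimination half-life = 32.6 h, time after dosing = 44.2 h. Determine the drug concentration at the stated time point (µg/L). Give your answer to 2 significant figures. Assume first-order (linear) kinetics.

C₀ = Dose / Vd = 108.0 / 172 = 0.6279 mg/L
k = ln2 / t½ = 0.693147 / 32.6 = 0.02126 h⁻¹
C = C₀ · e^(−k·t) = 0.6279 × e^(−0.02126 × 44.2)
  = 0.6279 × 0.3907 = 0.2453 mg/L
Convert: 0.2453 mg/L × 1000 = 245.3 µg/L

250 µg/L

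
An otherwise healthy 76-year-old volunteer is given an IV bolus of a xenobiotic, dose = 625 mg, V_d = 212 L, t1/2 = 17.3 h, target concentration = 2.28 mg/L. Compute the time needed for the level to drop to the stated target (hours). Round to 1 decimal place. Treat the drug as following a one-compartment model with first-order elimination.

C₀ = Dose / Vd = 625.0 / 212 = 2.948 mg/L
k = ln2 / t½ = 0.693147 / 17.3 = 0.04007 h⁻¹
t = ln(C₀ / C) / k = ln(2.948 / 2.28) / 0.04007
  = ln(1.293) / 0.04007 = 0.2570 / 0.04007 = 6.414 h

6.4 h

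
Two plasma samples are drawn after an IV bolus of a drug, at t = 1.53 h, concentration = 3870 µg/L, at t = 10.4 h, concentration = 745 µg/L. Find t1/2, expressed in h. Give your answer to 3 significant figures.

k = ln(C₁/C₂) / (t₂ − t₁) = ln(3870/745) / (10.4 − 1.53)
  = 1.648 / 8.870 = 0.1858 h⁻¹
t½ = ln2 / k = 0.693147 / 0.1858 = 3.731 h

3.73 h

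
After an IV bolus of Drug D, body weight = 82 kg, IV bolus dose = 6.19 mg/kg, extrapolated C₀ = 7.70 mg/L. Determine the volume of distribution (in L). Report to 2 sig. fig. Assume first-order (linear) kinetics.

Dose = 6.19 × 82 = 507.6 mg
Vd = Dose / C₀ = 507.6 / 7.70 = 65.92 L

66 L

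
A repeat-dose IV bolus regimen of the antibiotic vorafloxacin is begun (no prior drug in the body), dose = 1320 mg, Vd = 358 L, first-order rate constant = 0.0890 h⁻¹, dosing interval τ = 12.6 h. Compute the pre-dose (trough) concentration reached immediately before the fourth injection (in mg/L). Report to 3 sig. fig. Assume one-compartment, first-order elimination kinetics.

C₀ per dose = Dose / Vd = 1320 / 358 = 3.687 mg/L
Fraction remaining after one interval: r = e^(−kτ) = e^(−0.08900 × 12.6) = 0.3258
Before dose 4, 3 doses have been given (aged 1τ, 2τ, 3τ).
C_trough = C₀ × (r + r² + … + r^3) = C₀ × r(1−r^3)/(1−r)
        = 3.687 × 0.3258 × (1 − 0.03458) / (1 − 0.3258) = 1.720 mg/L

1.72 mg/L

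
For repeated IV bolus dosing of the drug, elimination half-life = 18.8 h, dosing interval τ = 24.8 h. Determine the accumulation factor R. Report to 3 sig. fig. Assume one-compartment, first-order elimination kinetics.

k = ln2 / t½ = 0.693147 / 18.8 = 0.03687 h⁻¹
e^(−kτ) = e^(−0.03687 × 24.8) = 0.4008
Accumulation ratio R = 1 / (1 − e^(−kτ)) = 1 / (1 − 0.4008) = 1.669

1.67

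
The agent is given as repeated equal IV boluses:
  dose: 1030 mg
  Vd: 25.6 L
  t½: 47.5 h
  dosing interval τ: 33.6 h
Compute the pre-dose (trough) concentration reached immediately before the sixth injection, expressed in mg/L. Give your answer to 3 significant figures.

58.1 mg/L

C₀ per dose = Dose / Vd = 1030 / 25.6 = 40.23 mg/L
k = ln2 / t½ = 0.693147 / 47.5 = 0.01459 h⁻¹
Fraction remaining after one interval: r = e^(−kτ) = e^(−0.01459 × 33.6) = 0.6125
Before dose 6, 5 doses have been given (aged 1τ, 2τ, 3τ, 4τ, 5τ).
C_trough = C₀ × (r + r² + … + r^5) = C₀ × r(1−r^5)/(1−r)
        = 40.23 × 0.6125 × (1 − 0.08620) / (1 − 0.6125) = 58.11 mg/L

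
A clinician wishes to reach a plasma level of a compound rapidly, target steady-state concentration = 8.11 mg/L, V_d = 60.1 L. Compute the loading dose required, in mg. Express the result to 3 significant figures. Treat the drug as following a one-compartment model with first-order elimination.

487 mg

LD = Css × Vd = 8.11 × 60.1 = 487.4 mg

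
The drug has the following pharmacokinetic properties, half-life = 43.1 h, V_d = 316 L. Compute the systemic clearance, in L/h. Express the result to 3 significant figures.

k = ln2 / t½ = 0.693147 / 43.1 = 0.01608 h⁻¹
CL = k × Vd = 0.01608 × 316 = 5.081 L/h

5.08 L/h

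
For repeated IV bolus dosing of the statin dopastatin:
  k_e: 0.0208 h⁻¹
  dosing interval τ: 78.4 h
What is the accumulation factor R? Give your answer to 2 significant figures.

e^(−kτ) = e^(−0.02080 × 78.4) = 0.1958
Accumulation ratio R = 1 / (1 − e^(−kτ)) = 1 / (1 − 0.1958) = 1.243

1.2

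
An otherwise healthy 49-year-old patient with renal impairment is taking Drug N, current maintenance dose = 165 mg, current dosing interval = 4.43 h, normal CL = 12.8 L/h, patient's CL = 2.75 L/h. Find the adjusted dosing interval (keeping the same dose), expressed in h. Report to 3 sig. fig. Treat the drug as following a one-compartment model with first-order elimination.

To keep the same average steady-state level, dosing rate must scale with clearance.
CL ratio = 2.75 / 12.8 = 0.2148
New interval (same dose) = 4.43 / 0.2148 = 20.62 h

20.6 h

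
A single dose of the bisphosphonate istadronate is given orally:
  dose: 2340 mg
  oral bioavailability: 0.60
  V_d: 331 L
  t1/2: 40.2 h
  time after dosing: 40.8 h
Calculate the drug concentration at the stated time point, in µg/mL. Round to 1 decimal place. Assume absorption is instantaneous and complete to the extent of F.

Amount reaching circulation = F × Dose = 0.60 × 2340 = 1404 mg
C₀ = F·Dose / Vd = 1404 / 331 = 4.242 mg/L
k = ln2 / t½ = 0.693147 / 40.2 = 0.01724 h⁻¹
C = C₀ · e^(−k·t) = 4.242 × e^(−0.01724 × 40.8)
  = 4.242 × 0.4949 = 2.099 mg/L
(2.099 mg/L = 2.099 µg/mL)

2.1 µg/mL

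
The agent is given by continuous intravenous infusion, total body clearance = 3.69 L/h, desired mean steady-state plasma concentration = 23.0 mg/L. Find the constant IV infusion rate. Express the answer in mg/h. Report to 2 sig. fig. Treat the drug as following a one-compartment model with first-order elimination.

85 mg/h

At steady state, infusion rate R₀ = Css × CL = 23.0 × 3.690 = 84.87 mg/h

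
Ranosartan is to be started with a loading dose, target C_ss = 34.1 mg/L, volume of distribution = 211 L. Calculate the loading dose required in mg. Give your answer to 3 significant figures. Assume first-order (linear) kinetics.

LD = Css × Vd = 34.1 × 211 = 7195 mg

7200 mg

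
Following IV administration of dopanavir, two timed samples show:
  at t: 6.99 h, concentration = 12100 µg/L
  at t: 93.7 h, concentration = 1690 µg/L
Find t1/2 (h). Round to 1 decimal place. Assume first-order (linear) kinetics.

k = ln(C₁/C₂) / (t₂ − t₁) = ln(12100/1690) / (93.7 − 6.99)
  = 1.968 / 86.71 = 0.02270 h⁻¹
t½ = ln2 / k = 0.693147 / 0.02270 = 30.54 h

30.5 h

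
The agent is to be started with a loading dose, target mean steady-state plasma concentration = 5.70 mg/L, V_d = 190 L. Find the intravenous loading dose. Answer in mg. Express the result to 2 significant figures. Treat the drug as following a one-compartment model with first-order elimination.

LD = Css × Vd = 5.70 × 190 = 1083 mg

1100 mg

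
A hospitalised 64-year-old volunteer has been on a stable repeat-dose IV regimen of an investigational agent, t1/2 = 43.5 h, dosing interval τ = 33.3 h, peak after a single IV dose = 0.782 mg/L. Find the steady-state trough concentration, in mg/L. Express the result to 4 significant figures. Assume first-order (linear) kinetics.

1.117 mg/L

k = ln2 / t½ = 0.693147 / 43.5 = 0.01593 h⁻¹
e^(−kτ) = e^(−0.01593 × 33.3) = 0.5883
Accumulation ratio R = 1 / (1 − e^(−kτ)) = 1 / (1 − 0.5883) = 2.429
Steady-state trough = C₀ × R × e^(−kτ) = 0.782 × 2.429 × 0.5883 = 1.117 mg/L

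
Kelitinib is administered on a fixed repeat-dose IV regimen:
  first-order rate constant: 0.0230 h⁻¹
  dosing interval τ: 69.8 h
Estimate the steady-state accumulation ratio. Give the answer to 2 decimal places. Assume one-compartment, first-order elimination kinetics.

1.25

e^(−kτ) = e^(−0.02300 × 69.8) = 0.2008
Accumulation ratio R = 1 / (1 − e^(−kτ)) = 1 / (1 − 0.2008) = 1.251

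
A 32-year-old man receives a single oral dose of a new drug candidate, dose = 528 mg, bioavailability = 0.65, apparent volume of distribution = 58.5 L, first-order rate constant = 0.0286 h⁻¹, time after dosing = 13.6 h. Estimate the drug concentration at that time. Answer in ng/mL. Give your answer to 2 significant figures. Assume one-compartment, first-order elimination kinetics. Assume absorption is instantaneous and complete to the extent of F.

Amount reaching circulation = F × Dose = 0.65 × 528.0 = 343.2 mg
C₀ = F·Dose / Vd = 343.2 / 58.5 = 5.867 mg/L
C = C₀ · e^(−k·t) = 5.867 × e^(−0.02860 × 13.6)
  = 5.867 × 0.6778 = 3.977 mg/L
Convert: 3.977 mg/L × 1000 = 3977 ng/mL

4000 ng/mL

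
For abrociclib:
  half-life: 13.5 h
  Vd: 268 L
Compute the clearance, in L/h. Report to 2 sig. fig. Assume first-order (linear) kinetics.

k = ln2 / t½ = 0.693147 / 13.5 = 0.05134 h⁻¹
CL = k × Vd = 0.05134 × 268 = 13.76 L/h

14 L/h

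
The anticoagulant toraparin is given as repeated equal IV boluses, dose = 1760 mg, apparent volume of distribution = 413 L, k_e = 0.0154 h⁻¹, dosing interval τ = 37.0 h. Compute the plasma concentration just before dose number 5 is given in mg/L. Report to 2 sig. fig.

5.0 mg/L

C₀ per dose = Dose / Vd = 1760 / 413 = 4.262 mg/L
Fraction remaining after one interval: r = e^(−kτ) = e^(−0.01540 × 37.0) = 0.5656
Before dose 5, 4 doses have been given (aged 1τ, 2τ, 3τ, 4τ).
C_trough = C₀ × (r + r² + … + r^4) = C₀ × r(1−r^4)/(1−r)
        = 4.262 × 0.5656 × (1 − 0.1023) / (1 − 0.5656) = 4.982 mg/L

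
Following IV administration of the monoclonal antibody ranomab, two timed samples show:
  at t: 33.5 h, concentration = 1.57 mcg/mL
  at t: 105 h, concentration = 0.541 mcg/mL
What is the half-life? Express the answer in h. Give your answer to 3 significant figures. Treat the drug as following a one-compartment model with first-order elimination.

46.5 h

k = ln(C₁/C₂) / (t₂ − t₁) = ln(1.57/0.541) / (105 − 33.5)
  = 1.065 / 71.50 = 0.01490 h⁻¹
t½ = ln2 / k = 0.693147 / 0.01490 = 46.52 h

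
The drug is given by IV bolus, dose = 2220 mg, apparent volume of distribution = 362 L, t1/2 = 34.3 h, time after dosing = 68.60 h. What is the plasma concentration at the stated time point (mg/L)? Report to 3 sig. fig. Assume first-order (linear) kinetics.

C₀ = Dose / Vd = 2220 / 362 = 6.133 mg/L
k = ln2 / t½ = 0.693147 / 34.3 = 0.02021 h⁻¹
t / t½ = 68.60 / 34.3 = 2 half-lives
C = C₀ × (1/2)^2 = 6.133 × 0.2500 = 1.533 mg/L

1.53 mg/L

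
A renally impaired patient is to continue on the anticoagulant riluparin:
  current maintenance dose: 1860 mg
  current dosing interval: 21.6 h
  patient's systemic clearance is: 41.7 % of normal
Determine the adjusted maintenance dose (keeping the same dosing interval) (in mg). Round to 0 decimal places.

776 mg

To keep the same average steady-state level, dosing rate must scale with clearance.
CL ratio = 41.7 / 100 = 0.4170
New dose (same interval) = 1860 × 0.4170 = 775.6 mg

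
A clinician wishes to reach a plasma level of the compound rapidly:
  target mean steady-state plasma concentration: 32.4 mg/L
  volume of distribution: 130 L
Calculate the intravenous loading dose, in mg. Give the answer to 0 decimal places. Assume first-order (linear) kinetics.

4212 mg

LD = Css × Vd = 32.4 × 130 = 4212 mg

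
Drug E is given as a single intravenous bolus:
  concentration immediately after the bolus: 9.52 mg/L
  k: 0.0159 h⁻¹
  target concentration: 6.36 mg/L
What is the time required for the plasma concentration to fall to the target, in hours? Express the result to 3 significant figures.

25.4 h

t = ln(C₀ / C) / k = ln(9.520 / 6.36) / 0.01590
  = ln(1.497) / 0.01590 = 0.4035 / 0.01590 = 25.38 h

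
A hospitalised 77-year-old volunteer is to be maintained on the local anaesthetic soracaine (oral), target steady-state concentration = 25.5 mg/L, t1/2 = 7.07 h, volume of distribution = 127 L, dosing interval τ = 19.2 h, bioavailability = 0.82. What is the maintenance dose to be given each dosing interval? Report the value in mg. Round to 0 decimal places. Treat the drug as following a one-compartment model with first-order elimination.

7434 mg

k = ln2 / t½ = 0.693147 / 7.07 = 0.09804 h⁻¹
CL = k × Vd = 0.09804 × 127 = 12.45 L/h
At steady state, F × (Dose/τ) = Css × CL.
Dose = Css × CL × τ / F = 25.5 × 12.45 × 19.2 / 0.82 = 7434 mg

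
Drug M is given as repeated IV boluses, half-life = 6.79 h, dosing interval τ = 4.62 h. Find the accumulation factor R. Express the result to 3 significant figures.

2.66

k = ln2 / t½ = 0.693147 / 6.79 = 0.1021 h⁻¹
e^(−kτ) = e^(−0.1021 × 4.62) = 0.6239
Accumulation ratio R = 1 / (1 − e^(−kτ)) = 1 / (1 − 0.6239) = 2.659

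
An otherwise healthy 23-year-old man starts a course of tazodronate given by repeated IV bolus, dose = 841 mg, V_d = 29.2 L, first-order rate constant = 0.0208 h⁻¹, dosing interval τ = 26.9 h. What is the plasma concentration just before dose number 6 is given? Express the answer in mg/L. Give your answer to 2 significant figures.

36 mg/L

C₀ per dose = Dose / Vd = 841 / 29.2 = 28.80 mg/L
Fraction remaining after one interval: r = e^(−kτ) = e^(−0.02080 × 26.9) = 0.5715
Before dose 6, 5 doses have been given (aged 1τ, 2τ, 3τ, 4τ, 5τ).
C_trough = C₀ × (r + r² + … + r^5) = C₀ × r(1−r^5)/(1−r)
        = 28.80 × 0.5715 × (1 − 0.06097) / (1 − 0.5715) = 36.07 mg/L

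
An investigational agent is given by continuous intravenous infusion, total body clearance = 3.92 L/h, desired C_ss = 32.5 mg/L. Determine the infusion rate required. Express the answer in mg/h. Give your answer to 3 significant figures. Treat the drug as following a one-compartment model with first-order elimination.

127 mg/h

At steady state, infusion rate R₀ = Css × CL = 32.5 × 3.920 = 127.4 mg/h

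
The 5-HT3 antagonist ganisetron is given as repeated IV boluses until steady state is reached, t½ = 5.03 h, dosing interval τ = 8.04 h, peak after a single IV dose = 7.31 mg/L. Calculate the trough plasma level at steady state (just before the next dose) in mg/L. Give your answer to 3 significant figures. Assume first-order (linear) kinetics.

k = ln2 / t½ = 0.693147 / 5.03 = 0.1378 h⁻¹
e^(−kτ) = e^(−0.1378 × 8.04) = 0.3302
Accumulation ratio R = 1 / (1 − e^(−kτ)) = 1 / (1 − 0.3302) = 1.493
Steady-state trough = C₀ × R × e^(−kτ) = 7.31 × 1.493 × 0.3302 = 3.604 mg/L

3.60 mg/L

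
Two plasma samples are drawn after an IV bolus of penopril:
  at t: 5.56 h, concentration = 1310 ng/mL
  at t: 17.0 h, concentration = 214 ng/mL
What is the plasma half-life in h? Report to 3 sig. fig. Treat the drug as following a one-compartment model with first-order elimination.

4.38 h

k = ln(C₁/C₂) / (t₂ − t₁) = ln(1310/214) / (17.0 − 5.56)
  = 1.812 / 11.44 = 0.1584 h⁻¹
t½ = ln2 / k = 0.693147 / 0.1584 = 4.376 h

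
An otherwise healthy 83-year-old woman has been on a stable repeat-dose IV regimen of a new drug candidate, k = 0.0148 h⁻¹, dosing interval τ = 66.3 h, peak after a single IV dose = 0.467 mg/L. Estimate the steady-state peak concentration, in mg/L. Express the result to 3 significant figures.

e^(−kτ) = e^(−0.01480 × 66.3) = 0.3748
Accumulation ratio R = 1 / (1 − e^(−kτ)) = 1 / (1 − 0.3748) = 1.599
Steady-state peak = C₀ × R = 0.467 × 1.599 = 0.7467 mg/L

0.747 mg/L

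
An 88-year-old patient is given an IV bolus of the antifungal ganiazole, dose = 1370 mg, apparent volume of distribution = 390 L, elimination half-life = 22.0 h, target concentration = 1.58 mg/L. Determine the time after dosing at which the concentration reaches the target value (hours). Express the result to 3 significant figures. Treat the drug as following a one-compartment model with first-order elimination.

C₀ = Dose / Vd = 1370 / 390 = 3.513 mg/L
k = ln2 / t½ = 0.693147 / 22.0 = 0.03151 h⁻¹
t = ln(C₀ / C) / k = ln(3.513 / 1.58) / 0.03151
  = ln(2.223) / 0.03151 = 0.7989 / 0.03151 = 25.35 h

25.4 h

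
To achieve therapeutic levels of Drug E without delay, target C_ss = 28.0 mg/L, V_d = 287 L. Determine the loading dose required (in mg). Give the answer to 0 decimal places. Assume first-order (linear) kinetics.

LD = Css × Vd = 28.0 × 287 = 8036 mg

8036 mg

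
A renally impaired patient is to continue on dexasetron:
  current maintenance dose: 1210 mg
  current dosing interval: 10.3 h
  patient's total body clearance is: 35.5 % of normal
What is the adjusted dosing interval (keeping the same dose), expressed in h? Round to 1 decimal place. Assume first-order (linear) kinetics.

29.0 h

To keep the same average steady-state level, dosing rate must scale with clearance.
CL ratio = 35.5 / 100 = 0.3550
New interval (same dose) = 10.3 / 0.3550 = 29.01 h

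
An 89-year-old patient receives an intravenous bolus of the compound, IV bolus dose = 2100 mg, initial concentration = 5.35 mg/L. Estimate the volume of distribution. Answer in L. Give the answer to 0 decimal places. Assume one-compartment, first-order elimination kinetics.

393 L

Vd = Dose / C₀ = 2100 / 5.35 = 392.5 L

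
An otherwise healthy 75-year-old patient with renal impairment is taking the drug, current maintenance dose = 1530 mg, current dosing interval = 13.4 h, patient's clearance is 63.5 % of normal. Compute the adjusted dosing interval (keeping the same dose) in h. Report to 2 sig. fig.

21 h

To keep the same average steady-state level, dosing rate must scale with clearance.
CL ratio = 63.5 / 100 = 0.6350
New interval (same dose) = 13.4 / 0.6350 = 21.10 h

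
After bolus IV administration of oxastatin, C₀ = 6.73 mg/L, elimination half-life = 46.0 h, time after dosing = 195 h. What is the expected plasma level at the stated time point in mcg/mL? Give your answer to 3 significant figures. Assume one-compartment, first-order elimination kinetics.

0.356 mcg/mL

k = ln2 / t½ = 0.693147 / 46.0 = 0.01507 h⁻¹
C = C₀ · e^(−k·t) = 6.730 × e^(−0.01507 × 195)
  = 6.730 × 0.05294 = 0.3563 mg/L
(0.3563 mg/L = 0.3563 mcg/mL)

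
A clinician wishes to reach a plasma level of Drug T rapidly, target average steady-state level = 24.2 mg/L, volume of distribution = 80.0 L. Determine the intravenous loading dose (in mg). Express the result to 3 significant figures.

1940 mg

LD = Css × Vd = 24.2 × 80.0 = 1936 mg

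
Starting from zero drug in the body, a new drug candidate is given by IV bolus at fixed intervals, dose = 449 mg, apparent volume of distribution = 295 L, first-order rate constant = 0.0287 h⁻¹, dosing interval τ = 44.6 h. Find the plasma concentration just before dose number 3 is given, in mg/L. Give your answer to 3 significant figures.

C₀ per dose = Dose / Vd = 449 / 295 = 1.522 mg/L
Fraction remaining after one interval: r = e^(−kτ) = e^(−0.02870 × 44.6) = 0.2780
Before dose 3, 2 doses have been given (aged 1τ, 2τ).
C_trough = C₀ × (r + r²) = 1.522 × (0.2780 + 0.07728) = 0.5407 mg/L

0.541 mg/L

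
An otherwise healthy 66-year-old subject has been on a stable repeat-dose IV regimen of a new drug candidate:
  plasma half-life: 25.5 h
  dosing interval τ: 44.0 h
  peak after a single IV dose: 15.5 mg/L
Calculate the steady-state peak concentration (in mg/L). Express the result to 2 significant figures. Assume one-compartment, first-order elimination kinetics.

22 mg/L

k = ln2 / t½ = 0.693147 / 25.5 = 0.02718 h⁻¹
e^(−kτ) = e^(−0.02718 × 44.0) = 0.3024
Accumulation ratio R = 1 / (1 − e^(−kτ)) = 1 / (1 − 0.3024) = 1.433
Steady-state peak = C₀ × R = 15.5 × 1.433 = 22.21 mg/L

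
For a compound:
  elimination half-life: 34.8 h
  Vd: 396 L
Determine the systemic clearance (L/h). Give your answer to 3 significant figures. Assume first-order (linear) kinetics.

k = ln2 / t½ = 0.693147 / 34.8 = 0.01992 h⁻¹
CL = k × Vd = 0.01992 × 396 = 7.888 L/h

7.89 L/h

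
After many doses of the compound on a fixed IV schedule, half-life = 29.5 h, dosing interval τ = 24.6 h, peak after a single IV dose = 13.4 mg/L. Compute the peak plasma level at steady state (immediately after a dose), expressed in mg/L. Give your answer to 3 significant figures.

k = ln2 / t½ = 0.693147 / 29.5 = 0.02350 h⁻¹
e^(−kτ) = e^(−0.02350 × 24.6) = 0.5610
Accumulation ratio R = 1 / (1 − e^(−kτ)) = 1 / (1 − 0.5610) = 2.278
Steady-state peak = C₀ × R = 13.4 × 2.278 = 30.53 mg/L

30.5 mg/L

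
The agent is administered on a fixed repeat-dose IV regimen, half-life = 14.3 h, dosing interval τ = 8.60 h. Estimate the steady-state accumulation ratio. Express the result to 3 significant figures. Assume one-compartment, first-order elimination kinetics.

k = ln2 / t½ = 0.693147 / 14.3 = 0.04847 h⁻¹
e^(−kτ) = e^(−0.04847 × 8.60) = 0.6591
Accumulation ratio R = 1 / (1 − e^(−kτ)) = 1 / (1 − 0.6591) = 2.933

2.93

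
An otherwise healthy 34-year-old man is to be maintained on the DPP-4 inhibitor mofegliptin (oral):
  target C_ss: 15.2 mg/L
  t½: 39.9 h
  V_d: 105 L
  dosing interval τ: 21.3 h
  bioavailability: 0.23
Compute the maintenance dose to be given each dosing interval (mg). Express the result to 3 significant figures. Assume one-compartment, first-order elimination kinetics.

k = ln2 / t½ = 0.693147 / 39.9 = 0.01737 h⁻¹
CL = k × Vd = 0.01737 × 105 = 1.824 L/h
At steady state, F × (Dose/τ) = Css × CL.
Dose = Css × CL × τ / F = 15.2 × 1.824 × 21.3 / 0.23 = 2568 mg

2570 mg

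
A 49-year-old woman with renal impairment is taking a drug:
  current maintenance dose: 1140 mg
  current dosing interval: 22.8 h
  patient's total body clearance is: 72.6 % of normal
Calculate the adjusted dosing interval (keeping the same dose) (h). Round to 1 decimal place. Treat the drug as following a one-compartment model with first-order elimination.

To keep the same average steady-state level, dosing rate must scale with clearance.
CL ratio = 72.6 / 100 = 0.7260
New interval (same dose) = 22.8 / 0.7260 = 31.40 h

31.4 h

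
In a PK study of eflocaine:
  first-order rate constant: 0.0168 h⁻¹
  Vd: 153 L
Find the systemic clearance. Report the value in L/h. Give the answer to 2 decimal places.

CL = k × Vd = 0.0168 × 153 = 2.570 L/h

2.57 L/h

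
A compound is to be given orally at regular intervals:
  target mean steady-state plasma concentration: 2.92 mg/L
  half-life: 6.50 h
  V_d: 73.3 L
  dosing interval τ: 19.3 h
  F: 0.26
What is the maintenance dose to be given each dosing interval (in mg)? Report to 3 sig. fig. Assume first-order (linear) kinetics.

k = ln2 / t½ = 0.693147 / 6.50 = 0.1066 h⁻¹
CL = k × Vd = 0.1066 × 73.3 = 7.814 L/h
At steady state, F × (Dose/τ) = Css × CL.
Dose = Css × CL × τ / F = 2.92 × 7.814 × 19.3 / 0.26 = 1694 mg

1690 mg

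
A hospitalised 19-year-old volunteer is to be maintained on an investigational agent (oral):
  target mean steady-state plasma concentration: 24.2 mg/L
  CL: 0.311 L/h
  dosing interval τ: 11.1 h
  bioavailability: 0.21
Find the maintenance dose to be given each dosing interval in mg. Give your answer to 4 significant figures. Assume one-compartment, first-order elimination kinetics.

397.8 mg

At steady state, F × (Dose/τ) = Css × CL.
Dose = Css × CL × τ / F = 24.2 × 0.3110 × 11.1 / 0.21 = 397.8 mg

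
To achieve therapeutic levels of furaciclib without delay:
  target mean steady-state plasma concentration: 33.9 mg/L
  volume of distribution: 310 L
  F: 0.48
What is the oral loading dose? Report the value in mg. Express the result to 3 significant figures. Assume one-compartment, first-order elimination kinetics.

21900 mg

LD = Css × Vd / F = 33.9 × 310 / 0.48 = 21890 mg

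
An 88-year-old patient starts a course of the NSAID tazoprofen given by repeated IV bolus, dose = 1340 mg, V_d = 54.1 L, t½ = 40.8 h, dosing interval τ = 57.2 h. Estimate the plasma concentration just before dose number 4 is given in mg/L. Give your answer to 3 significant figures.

14.3 mg/L

C₀ per dose = Dose / Vd = 1340 / 54.1 = 24.77 mg/L
k = ln2 / t½ = 0.693147 / 40.8 = 0.01699 h⁻¹
Fraction remaining after one interval: r = e^(−kτ) = e^(−0.01699 × 57.2) = 0.3784
Before dose 4, 3 doses have been given (aged 1τ, 2τ, 3τ).
C_trough = C₀ × (r + r² + … + r^3) = C₀ × r(1−r^3)/(1−r)
        = 24.77 × 0.3784 × (1 − 0.05418) / (1 − 0.3784) = 14.26 mg/L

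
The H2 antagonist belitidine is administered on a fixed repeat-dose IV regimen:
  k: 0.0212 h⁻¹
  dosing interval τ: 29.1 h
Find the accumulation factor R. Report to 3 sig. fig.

e^(−kτ) = e^(−0.02120 × 29.1) = 0.5396
Accumulation ratio R = 1 / (1 − e^(−kτ)) = 1 / (1 − 0.5396) = 2.172

2.17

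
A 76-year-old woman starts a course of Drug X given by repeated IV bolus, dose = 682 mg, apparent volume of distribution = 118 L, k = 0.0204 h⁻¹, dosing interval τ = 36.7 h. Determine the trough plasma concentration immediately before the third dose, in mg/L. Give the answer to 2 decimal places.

C₀ per dose = Dose / Vd = 682 / 118 = 5.780 mg/L
Fraction remaining after one interval: r = e^(−kτ) = e^(−0.02040 × 36.7) = 0.4730
Before dose 3, 2 doses have been given (aged 1τ, 2τ).
C_trough = C₀ × (r + r²) = 5.780 × (0.4730 + 0.2237) = 4.027 mg/L

4.03 mg/L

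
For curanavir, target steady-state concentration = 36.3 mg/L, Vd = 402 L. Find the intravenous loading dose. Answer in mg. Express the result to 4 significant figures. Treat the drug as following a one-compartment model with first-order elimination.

14590 mg

LD = Css × Vd = 36.3 × 402 = 14590 mg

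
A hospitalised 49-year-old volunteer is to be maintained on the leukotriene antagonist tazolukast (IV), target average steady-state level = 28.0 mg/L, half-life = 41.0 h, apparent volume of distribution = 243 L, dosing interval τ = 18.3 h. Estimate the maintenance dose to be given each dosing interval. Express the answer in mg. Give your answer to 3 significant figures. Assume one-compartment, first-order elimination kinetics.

2110 mg

k = ln2 / t½ = 0.693147 / 41.0 = 0.01691 h⁻¹
CL = k × Vd = 0.01691 × 243 = 4.109 L/h
At steady state, Dose/τ = Css × CL.
Dose = Css × CL × τ = 28.0 × 4.109 × 18.3 = 2105 mg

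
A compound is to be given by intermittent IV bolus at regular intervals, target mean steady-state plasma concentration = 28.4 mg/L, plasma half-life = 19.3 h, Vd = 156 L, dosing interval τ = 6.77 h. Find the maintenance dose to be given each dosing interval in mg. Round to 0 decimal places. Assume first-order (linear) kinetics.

k = ln2 / t½ = 0.693147 / 19.3 = 0.03591 h⁻¹
CL = k × Vd = 0.03591 × 156 = 5.602 L/h
At steady state, Dose/τ = Css × CL.
Dose = Css × CL × τ = 28.4 × 5.602 × 6.77 = 1077 mg

1077 mg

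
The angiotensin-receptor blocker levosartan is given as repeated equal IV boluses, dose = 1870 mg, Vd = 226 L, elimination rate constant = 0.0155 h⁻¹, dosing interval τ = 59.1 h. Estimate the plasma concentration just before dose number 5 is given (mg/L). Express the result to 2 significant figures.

C₀ per dose = Dose / Vd = 1870 / 226 = 8.274 mg/L
Fraction remaining after one interval: r = e^(−kτ) = e^(−0.01550 × 59.1) = 0.4001
Before dose 5, 4 doses have been given (aged 1τ, 2τ, 3τ, 4τ).
C_trough = C₀ × (r + r² + … + r^4) = C₀ × r(1−r^4)/(1−r)
        = 8.274 × 0.4001 × (1 − 0.02563) / (1 − 0.4001) = 5.377 mg/L

5.4 mg/L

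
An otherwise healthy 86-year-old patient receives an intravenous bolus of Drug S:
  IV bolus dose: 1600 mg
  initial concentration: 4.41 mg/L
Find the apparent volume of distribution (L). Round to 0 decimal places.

363 L

Vd = Dose / C₀ = 1600 / 4.41 = 362.8 L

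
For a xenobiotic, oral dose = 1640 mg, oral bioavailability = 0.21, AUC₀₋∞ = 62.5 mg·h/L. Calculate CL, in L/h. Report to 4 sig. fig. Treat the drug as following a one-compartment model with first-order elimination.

CL = F·Dose / AUC = 0.21 × 1640 / 62.5 = 5.510 L/h

5.510 L/h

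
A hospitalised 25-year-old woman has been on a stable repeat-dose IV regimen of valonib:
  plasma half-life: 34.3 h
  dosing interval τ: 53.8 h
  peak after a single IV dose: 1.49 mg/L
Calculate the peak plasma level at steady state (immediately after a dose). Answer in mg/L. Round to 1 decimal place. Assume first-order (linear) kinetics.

2.2 mg/L

k = ln2 / t½ = 0.693147 / 34.3 = 0.02021 h⁻¹
e^(−kτ) = e^(−0.02021 × 53.8) = 0.3371
Accumulation ratio R = 1 / (1 − e^(−kτ)) = 1 / (1 − 0.3371) = 1.509
Steady-state peak = C₀ × R = 1.49 × 1.509 = 2.248 mg/L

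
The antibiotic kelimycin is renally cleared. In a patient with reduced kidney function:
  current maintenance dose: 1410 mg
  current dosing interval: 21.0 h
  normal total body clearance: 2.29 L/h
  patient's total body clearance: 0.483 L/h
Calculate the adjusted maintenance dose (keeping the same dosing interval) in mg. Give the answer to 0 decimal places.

To keep the same average steady-state level, dosing rate must scale with clearance.
CL ratio = 0.483 / 2.29 = 0.2109
New dose (same interval) = 1410 × 0.2109 = 297.4 mg

297 mg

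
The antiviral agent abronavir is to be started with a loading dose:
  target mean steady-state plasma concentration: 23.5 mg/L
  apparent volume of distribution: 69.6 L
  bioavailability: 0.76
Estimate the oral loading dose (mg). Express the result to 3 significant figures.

2150 mg

LD = Css × Vd / F = 23.5 × 69.6 / 0.76 = 2152 mg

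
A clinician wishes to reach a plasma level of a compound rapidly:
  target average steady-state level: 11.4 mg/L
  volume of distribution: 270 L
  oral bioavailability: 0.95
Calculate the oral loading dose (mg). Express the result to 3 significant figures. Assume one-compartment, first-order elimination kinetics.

3240 mg

LD = Css × Vd / F = 11.4 × 270 / 0.95 = 3240 mg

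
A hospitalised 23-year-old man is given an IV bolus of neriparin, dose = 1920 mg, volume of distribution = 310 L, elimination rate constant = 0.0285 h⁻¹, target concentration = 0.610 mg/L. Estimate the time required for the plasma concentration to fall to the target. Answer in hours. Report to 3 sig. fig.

C₀ = Dose / Vd = 1920 / 310 = 6.194 mg/L
t = ln(C₀ / C) / k = ln(6.194 / 0.610) / 0.02850
  = ln(10.15) / 0.02850 = 2.317 / 0.02850 = 81.30 h

81.3 h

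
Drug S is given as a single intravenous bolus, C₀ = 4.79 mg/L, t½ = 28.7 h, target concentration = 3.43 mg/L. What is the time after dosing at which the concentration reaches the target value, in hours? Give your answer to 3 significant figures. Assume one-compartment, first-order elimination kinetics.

k = ln2 / t½ = 0.693147 / 28.7 = 0.02415 h⁻¹
t = ln(C₀ / C) / k = ln(4.790 / 3.43) / 0.02415
  = ln(1.397) / 0.02415 = 0.3343 / 0.02415 = 13.84 h

13.8 h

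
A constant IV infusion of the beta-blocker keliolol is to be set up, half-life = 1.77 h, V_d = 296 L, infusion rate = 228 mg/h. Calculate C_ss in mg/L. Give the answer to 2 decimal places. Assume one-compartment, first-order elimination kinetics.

k = ln2 / t½ = 0.693147 / 1.77 = 0.3916 h⁻¹
CL = k × Vd = 0.3916 × 296 = 115.9 L/h
At steady state Css = R₀ / CL = 228 / 115.9 = 1.967 mg/L

1.97 mg/L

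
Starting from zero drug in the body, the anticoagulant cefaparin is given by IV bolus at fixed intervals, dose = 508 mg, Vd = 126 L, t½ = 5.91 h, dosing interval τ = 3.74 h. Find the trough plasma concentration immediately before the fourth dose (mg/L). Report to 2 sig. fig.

5.4 mg/L

C₀ per dose = Dose / Vd = 508 / 126 = 4.032 mg/L
k = ln2 / t½ = 0.693147 / 5.91 = 0.1173 h⁻¹
Fraction remaining after one interval: r = e^(−kτ) = e^(−0.1173 × 3.74) = 0.6449
Before dose 4, 3 doses have been given (aged 1τ, 2τ, 3τ).
C_trough = C₀ × (r + r² + … + r^3) = C₀ × r(1−r^3)/(1−r)
        = 4.032 × 0.6449 × (1 − 0.2682) / (1 − 0.6449) = 5.359 mg/L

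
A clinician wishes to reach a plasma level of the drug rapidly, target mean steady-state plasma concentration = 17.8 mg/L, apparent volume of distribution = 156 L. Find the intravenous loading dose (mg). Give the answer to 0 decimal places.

2777 mg

LD = Css × Vd = 17.8 × 156 = 2777 mg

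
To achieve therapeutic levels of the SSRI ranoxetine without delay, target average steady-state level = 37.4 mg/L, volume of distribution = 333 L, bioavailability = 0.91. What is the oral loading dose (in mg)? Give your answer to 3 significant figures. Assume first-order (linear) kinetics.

LD = Css × Vd / F = 37.4 × 333 / 0.91 = 13690 mg

13700 mg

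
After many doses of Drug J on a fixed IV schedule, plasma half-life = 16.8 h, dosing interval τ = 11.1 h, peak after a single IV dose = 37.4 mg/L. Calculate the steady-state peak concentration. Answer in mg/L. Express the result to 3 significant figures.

102 mg/L

k = ln2 / t½ = 0.693147 / 16.8 = 0.04126 h⁻¹
e^(−kτ) = e^(−0.04126 × 11.1) = 0.6326
Accumulation ratio R = 1 / (1 − e^(−kτ)) = 1 / (1 − 0.6326) = 2.722
Steady-state peak = C₀ × R = 37.4 × 2.722 = 101.8 mg/L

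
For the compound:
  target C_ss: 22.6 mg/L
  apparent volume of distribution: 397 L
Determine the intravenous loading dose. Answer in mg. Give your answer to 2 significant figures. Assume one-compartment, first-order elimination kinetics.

LD = Css × Vd = 22.6 × 397 = 8972 mg

9000 mg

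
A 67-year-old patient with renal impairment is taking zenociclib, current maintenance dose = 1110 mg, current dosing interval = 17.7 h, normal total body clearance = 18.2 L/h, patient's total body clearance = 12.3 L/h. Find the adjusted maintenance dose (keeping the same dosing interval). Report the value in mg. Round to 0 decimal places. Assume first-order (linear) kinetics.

To keep the same average steady-state level, dosing rate must scale with clearance.
CL ratio = 12.3 / 18.2 = 0.6758
New dose (same interval) = 1110 × 0.6758 = 750.1 mg

750 mg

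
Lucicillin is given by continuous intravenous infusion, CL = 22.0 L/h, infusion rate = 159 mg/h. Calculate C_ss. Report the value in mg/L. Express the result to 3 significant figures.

7.23 mg/L

At steady state Css = R₀ / CL = 159 / 22.00 = 7.227 mg/L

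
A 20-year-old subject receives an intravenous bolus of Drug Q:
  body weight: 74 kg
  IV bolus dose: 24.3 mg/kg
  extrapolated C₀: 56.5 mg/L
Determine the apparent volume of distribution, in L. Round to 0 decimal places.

32 L

Dose = 24.3 × 74 = 1798 mg
Vd = Dose / C₀ = 1798 / 56.5 = 31.82 L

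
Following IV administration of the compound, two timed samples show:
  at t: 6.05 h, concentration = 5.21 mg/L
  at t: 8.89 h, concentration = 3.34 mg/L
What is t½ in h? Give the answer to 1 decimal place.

k = ln(C₁/C₂) / (t₂ − t₁) = ln(5.21/3.34) / (8.89 − 6.05)
  = 0.4446 / 2.840 = 0.1565 h⁻¹
t½ = ln2 / k = 0.693147 / 0.1565 = 4.429 h

4.4 h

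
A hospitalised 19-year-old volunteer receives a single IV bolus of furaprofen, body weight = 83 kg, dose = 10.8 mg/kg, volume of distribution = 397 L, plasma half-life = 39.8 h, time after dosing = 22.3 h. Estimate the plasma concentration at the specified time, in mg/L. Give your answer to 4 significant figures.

1.531 mg/L

Total dose = 10.8 × 83 = 896.4 mg
C₀ = Dose / Vd = 896.4 / 397 = 2.258 mg/L
k = ln2 / t½ = 0.693147 / 39.8 = 0.01742 h⁻¹
C = C₀ · e^(−k·t) = 2.258 × e^(−0.01742 × 22.3)
  = 2.258 × 0.6781 = 1.531 mg/L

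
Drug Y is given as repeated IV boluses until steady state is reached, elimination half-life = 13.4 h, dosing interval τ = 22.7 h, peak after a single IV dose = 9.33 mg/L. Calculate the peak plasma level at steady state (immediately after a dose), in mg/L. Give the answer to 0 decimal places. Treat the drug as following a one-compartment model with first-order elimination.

14 mg/L

k = ln2 / t½ = 0.693147 / 13.4 = 0.05173 h⁻¹
e^(−kτ) = e^(−0.05173 × 22.7) = 0.3090
Accumulation ratio R = 1 / (1 − e^(−kτ)) = 1 / (1 − 0.3090) = 1.447
Steady-state peak = C₀ × R = 9.33 × 1.447 = 13.50 mg/L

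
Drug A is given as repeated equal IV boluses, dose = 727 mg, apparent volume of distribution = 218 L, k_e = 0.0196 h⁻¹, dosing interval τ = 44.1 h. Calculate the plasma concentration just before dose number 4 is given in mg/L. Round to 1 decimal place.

2.2 mg/L

C₀ per dose = Dose / Vd = 727 / 218 = 3.335 mg/L
Fraction remaining after one interval: r = e^(−kτ) = e^(−0.01960 × 44.1) = 0.4213
Before dose 4, 3 doses have been given (aged 1τ, 2τ, 3τ).
C_trough = C₀ × (r + r² + … + r^3) = C₀ × r(1−r^3)/(1−r)
        = 3.335 × 0.4213 × (1 − 0.07478) / (1 − 0.4213) = 2.246 mg/L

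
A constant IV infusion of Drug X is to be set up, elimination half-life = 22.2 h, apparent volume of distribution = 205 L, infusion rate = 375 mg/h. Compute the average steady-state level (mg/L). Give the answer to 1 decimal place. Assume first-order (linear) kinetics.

58.6 mg/L

k = ln2 / t½ = 0.693147 / 22.2 = 0.03122 h⁻¹
CL = k × Vd = 0.03122 × 205 = 6.400 L/h
At steady state Css = R₀ / CL = 375 / 6.400 = 58.59 mg/L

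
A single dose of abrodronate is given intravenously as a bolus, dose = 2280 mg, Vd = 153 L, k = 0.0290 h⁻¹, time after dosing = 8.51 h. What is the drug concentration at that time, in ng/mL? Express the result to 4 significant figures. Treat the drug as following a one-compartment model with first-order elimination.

C₀ = Dose / Vd = 2280 / 153 = 14.90 mg/L
C = C₀ · e^(−k·t) = 14.90 × e^(−0.02900 × 8.51)
  = 14.90 × 0.7813 = 11.64 mg/L
Convert: 11.64 mg/L × 1000 = 11640 ng/mL

11640 ng/mL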